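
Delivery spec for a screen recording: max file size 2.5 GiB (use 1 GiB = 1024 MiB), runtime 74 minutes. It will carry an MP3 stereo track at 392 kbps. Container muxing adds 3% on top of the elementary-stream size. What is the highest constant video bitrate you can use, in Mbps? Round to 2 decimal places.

Budget: 2.5 GiB = 21474.8 Mb.
Stream payload after overhead: 21474.8 / 1.03 = 20849.4 Mb.
74 min = 4440 s
Total bitrate budget: 20849.4 Mb / 4440 s = 4.696 Mbps.
Audio: 392 kbps = 0.392 Mbps.
Video: 4.696 − 0.392 = 4.304 Mbps.

4.30 Mbps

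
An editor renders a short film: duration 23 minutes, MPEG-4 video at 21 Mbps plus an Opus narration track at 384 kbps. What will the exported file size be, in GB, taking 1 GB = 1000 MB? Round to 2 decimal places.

3.69 GB

23 min = 1380 s
Audio: 384 kbps = 0.384 Mbps.
Total bitrate: 21 + 0.384 = 21.384 Mbps.
Stream data: 21.384 Mbps × 1380 s = 29509.9 Mb.
29,510 Mb ÷ 8 = 3,689 MB → 3.689 GB.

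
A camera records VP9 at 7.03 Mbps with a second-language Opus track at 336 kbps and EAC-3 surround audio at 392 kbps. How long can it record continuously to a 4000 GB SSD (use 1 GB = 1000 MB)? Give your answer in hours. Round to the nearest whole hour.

Audio total: 336 + 392 = 728 kbps = 0.728 Mbps.
Total bitrate: 7.03 + 0.728 = 7.758 Mbps.
Capacity: 4000 GB = 32,000,000 Mb.
Recording time: 32,000,000 / 7.758 = 4,124,774 s ≈ 1,146 hours.

1146 hours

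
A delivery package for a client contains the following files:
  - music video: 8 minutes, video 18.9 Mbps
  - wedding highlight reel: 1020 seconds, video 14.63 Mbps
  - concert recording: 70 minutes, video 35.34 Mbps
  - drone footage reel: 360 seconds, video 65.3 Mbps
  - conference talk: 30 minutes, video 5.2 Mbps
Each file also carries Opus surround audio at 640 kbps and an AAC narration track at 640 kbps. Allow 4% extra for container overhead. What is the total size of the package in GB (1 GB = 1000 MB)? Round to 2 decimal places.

28.00 GB

Audio total: 640 + 640 = 1280 kbps = 1.280 Mbps.
music video: 20.180 Mbps × 480 s × 1.04 = 10073.9 Mb
wedding highlight reel: 15.910 Mbps × 1020 s × 1.04 = 16877.3 Mb
concert recording: 36.620 Mbps × 4200 s × 1.04 = 159956.2 Mb
drone footage reel: 66.580 Mbps × 360 s × 1.04 = 24927.6 Mb
conference talk: 6.480 Mbps × 1800 s × 1.04 = 12130.6 Mb
Total: 223965.5 Mb = 27995.7 MB.
= 28.00 GB.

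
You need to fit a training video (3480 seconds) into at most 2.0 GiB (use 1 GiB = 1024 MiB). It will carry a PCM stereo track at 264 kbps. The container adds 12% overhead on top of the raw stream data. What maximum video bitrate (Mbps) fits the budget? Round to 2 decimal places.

Budget: 2.0 GiB = 17179.9 Mb.
Stream payload after overhead: 17179.9 / 1.12 = 15339.2 Mb.
Total bitrate budget: 15339.2 Mb / 3480 s = 4.408 Mbps.
Audio: 264 kbps = 0.264 Mbps.
Video: 4.408 − 0.264 = 4.144 Mbps.

4.14 Mbps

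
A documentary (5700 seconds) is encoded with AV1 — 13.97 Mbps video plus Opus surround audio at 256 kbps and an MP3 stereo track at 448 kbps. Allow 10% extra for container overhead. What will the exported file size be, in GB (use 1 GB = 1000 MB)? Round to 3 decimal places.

11.501 GB

Audio total: 256 + 448 = 704 kbps = 0.704 Mbps.
Total bitrate: 13.97 + 0.704 = 14.674 Mbps.
Stream data: 14.674 Mbps × 5700 s = 83641.8 Mb.
With 10% container overhead: ×1.10.
92,006 Mb ÷ 8 = 11,501 MB → 11.50 GB.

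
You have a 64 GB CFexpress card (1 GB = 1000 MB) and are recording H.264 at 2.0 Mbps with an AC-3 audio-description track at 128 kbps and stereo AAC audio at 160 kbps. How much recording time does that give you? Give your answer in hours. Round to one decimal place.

62.2 hours

Audio total: 128 + 160 = 288 kbps = 0.288 Mbps.
Total bitrate: 2.0 + 0.288 = 2.288 Mbps.
Capacity: 64 GB = 512,000 Mb.
Recording time: 512,000 / 2.288 = 223,776 s ≈ 62.2 hours.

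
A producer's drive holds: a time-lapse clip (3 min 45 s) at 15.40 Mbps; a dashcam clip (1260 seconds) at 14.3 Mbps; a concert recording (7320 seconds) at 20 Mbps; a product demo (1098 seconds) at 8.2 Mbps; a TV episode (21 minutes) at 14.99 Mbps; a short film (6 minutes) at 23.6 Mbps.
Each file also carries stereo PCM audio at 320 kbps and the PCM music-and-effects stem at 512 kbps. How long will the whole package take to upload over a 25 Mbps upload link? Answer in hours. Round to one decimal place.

Audio total: 320 + 512 = 832 kbps = 0.832 Mbps.
time-lapse clip: 16.232 Mbps × 225 s = 3652.2 Mb
dashcam clip: 15.132 Mbps × 1260 s = 19066.3 Mb
concert recording: 20.832 Mbps × 7320 s = 152490.2 Mb
product demo: 9.032 Mbps × 1098 s = 9917.1 Mb
TV episode: 15.822 Mbps × 1260 s = 19935.7 Mb
short film: 24.432 Mbps × 360 s = 8795.5 Mb
Total: 213857.1 Mb = 26732.1 MB.
At 25 Mbps: 213857.1 / 25 = 8554 s ≈ 2.38 hours.

2.4 hours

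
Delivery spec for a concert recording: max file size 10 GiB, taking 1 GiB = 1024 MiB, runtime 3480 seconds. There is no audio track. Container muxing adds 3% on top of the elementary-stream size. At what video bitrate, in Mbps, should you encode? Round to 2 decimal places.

Budget: 10 GiB = 85899.3 Mb.
Stream payload after overhead: 85899.3 / 1.03 = 83397.4 Mb.
Total bitrate budget: 83397.4 Mb / 3480 s = 23.965 Mbps.

23.96 Mbps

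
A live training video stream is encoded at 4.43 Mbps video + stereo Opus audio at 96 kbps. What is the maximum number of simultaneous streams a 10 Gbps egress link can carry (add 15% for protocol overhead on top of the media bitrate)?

Audio: 96 kbps = 0.096 Mbps.
Per-viewer media rate: 4.526 Mbps.
On the wire with 15% overhead: 5.205 Mbps.
10 Gbps = 10,000 Mbps; 10,000 / 5.205 = 1921.27 → 1921 viewers.

1921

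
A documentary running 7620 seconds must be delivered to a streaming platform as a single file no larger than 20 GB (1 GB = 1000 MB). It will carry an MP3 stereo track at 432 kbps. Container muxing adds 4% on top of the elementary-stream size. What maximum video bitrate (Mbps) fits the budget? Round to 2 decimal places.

Budget: 20 GB = 160000.0 Mb.
Stream payload after overhead: 160000.0 / 1.04 = 153846.2 Mb.
Total bitrate budget: 153846.2 Mb / 7620 s = 20.190 Mbps.
Audio: 432 kbps = 0.432 Mbps.
Video: 20.190 − 0.432 = 19.758 Mbps.

19.76 Mbps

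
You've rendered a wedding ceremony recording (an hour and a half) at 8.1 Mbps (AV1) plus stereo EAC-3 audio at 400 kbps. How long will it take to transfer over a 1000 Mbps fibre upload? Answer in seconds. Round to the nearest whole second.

46 seconds

1.5 h = 5400 s
Audio: 400 kbps = 0.400 Mbps.
Total bitrate: 8.500 Mbps.
File: 8.500 Mbps × 5400 s = 45900.0 Mb.
At 1000 Mbps: 45900.0 / 1000 = 45.9 s ≈ 45.9 seconds.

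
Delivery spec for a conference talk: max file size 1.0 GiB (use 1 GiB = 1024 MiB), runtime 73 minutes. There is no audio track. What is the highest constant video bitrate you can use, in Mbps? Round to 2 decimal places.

Budget: 1.0 GiB = 8589.9 Mb.
73 min = 4380 s
Total bitrate budget: 8589.9 Mb / 4380 s = 1.961 Mbps.

1.96 Mbps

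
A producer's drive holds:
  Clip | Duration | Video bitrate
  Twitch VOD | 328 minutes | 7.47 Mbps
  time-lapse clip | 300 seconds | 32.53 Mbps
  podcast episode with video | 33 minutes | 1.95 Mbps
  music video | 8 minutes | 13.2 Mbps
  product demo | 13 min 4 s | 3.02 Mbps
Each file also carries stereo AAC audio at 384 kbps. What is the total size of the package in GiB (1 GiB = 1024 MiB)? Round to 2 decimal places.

20.75 GiB

Audio: 384 kbps = 0.384 Mbps.
Twitch VOD: 7.854 Mbps × 19680 s = 154566.7 Mb
time-lapse clip: 32.914 Mbps × 300 s = 9874.2 Mb
podcast episode with video: 2.334 Mbps × 1980 s = 4621.3 Mb
music video: 13.584 Mbps × 480 s = 6520.3 Mb
product demo: 3.404 Mbps × 784 s = 2668.7 Mb
Total: 178251.3 Mb = 22281.4 MB.
= 20.75 GiB.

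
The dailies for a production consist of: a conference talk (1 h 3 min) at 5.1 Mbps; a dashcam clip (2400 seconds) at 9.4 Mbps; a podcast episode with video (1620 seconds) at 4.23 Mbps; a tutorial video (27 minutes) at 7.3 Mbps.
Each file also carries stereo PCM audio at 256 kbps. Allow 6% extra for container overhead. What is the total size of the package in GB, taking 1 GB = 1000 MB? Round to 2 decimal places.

8.34 GB

Audio: 256 kbps = 0.256 Mbps.
conference talk: 5.356 Mbps × 3780 s × 1.06 = 21460.4 Mb
dashcam clip: 9.656 Mbps × 2400 s × 1.06 = 24564.9 Mb
podcast episode with video: 4.486 Mbps × 1620 s × 1.06 = 7703.4 Mb
tutorial video: 7.556 Mbps × 1620 s × 1.06 = 12975.2 Mb
Total: 66703.8 Mb = 8338.0 MB.
= 8.338 GB.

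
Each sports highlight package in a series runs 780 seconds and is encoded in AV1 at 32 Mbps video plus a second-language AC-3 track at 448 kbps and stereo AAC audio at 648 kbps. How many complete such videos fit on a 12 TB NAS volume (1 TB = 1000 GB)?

3718

Audio total: 448 + 648 = 1096 kbps = 1.096 Mbps.
Total bitrate: 33.096 Mbps.
Per item: 33.096 Mbps × 780 s = 25,815 Mb = 3,227 MB.
Capacity: 12 TB = 96,000,000 Mb; 3718.79 items → 3718 complete.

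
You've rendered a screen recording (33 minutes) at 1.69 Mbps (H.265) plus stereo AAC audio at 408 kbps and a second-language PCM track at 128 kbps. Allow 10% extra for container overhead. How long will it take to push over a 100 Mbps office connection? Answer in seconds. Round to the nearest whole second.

33 min = 1980 s
Audio total: 408 + 128 = 536 kbps = 0.536 Mbps.
Total bitrate: 2.226 Mbps.
File: 2.226 Mbps × 1980 s = 4407.5 Mb.
With 10% container overhead: ×1.10. → 4848.2 Mb.
At 100 Mbps: 4848.2 / 100 = 48.5 s ≈ 48.5 seconds.

48 seconds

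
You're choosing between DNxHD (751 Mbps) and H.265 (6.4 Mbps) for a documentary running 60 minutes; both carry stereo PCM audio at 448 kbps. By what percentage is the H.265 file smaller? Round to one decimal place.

60 min = 3600 s
Audio: 448 kbps = 0.448 Mbps.
DNxHD: 751.448 Mbps × 3600 s = 2705212.8 Mb = 338.152 GB.
H.265: 6.848 Mbps × 3600 s = 24652.8 Mb = 3.082 GB.
Reduction: (1 − 3.082/338.152) × 100 = 99.09%.

99.1%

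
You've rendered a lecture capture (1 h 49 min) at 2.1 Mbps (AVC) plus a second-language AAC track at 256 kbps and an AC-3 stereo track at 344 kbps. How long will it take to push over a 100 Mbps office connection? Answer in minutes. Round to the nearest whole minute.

1 h 49 min = 109 min = 6540 s
Audio total: 256 + 344 = 600 kbps = 0.600 Mbps.
Total bitrate: 2.700 Mbps.
File: 2.700 Mbps × 6540 s = 17658.0 Mb.
At 100 Mbps: 17658.0 / 100 = 176.6 s ≈ 2.94 minutes.

3 minutes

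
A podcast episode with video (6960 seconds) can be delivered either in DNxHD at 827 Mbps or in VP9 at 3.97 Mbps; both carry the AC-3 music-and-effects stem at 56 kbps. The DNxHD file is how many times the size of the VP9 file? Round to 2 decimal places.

205.43

Audio: 56 kbps = 0.056 Mbps.
DNxHD: 827.056 Mbps × 6960 s = 5756309.8 Mb = 670.123 GiB.
VP9: 4.026 Mbps × 6960 s = 28021.0 Mb = 3.262 GiB.
Ratio: 670.123 / 3.262 = 205.429.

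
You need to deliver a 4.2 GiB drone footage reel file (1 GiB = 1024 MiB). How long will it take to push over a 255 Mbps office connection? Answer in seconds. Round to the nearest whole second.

File: 4.2 GiB = 36077.7 Mb.
At 255 Mbps: 36077.7 / 255 = 141.5 s ≈ 141 seconds.

141 seconds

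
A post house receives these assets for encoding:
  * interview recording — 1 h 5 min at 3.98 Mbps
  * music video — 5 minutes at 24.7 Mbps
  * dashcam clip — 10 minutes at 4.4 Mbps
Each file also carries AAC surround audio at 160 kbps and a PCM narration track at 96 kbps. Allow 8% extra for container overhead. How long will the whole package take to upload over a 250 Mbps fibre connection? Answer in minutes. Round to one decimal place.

1.9 minutes

Audio total: 160 + 96 = 256 kbps = 0.256 Mbps.
interview recording: 4.236 Mbps × 3900 s × 1.08 = 17842.0 Mb
music video: 24.956 Mbps × 300 s × 1.08 = 8085.7 Mb
dashcam clip: 4.656 Mbps × 600 s × 1.08 = 3017.1 Mb
Total: 28944.9 Mb = 3618.1 MB.
At 250 Mbps: 28944.9 / 250 = 116 s ≈ 1.93 minutes.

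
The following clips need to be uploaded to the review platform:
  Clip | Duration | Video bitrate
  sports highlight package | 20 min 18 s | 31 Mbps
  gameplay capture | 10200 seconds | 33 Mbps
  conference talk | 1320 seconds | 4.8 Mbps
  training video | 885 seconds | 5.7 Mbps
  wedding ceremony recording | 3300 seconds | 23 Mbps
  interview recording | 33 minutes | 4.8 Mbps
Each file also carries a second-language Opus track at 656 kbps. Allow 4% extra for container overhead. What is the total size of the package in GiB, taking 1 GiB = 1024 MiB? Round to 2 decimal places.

Audio: 656 kbps = 0.656 Mbps.
sports highlight package: 31.656 Mbps × 1218 s × 1.04 = 40099.3 Mb
gameplay capture: 33.656 Mbps × 10200 s × 1.04 = 357022.8 Mb
conference talk: 5.456 Mbps × 1320 s × 1.04 = 7490.0 Mb
training video: 6.356 Mbps × 885 s × 1.04 = 5850.1 Mb
wedding ceremony recording: 23.656 Mbps × 3300 s × 1.04 = 81187.4 Mb
interview recording: 5.456 Mbps × 1980 s × 1.04 = 11235.0 Mb
Total: 502884.6 Mb = 62860.6 MB.
= 58.54 GiB.

58.54 GiB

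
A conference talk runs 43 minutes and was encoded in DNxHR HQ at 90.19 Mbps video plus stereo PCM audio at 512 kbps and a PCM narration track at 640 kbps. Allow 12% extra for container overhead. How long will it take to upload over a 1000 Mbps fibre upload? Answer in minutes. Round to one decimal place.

4.4 minutes

43 min = 2580 s
Audio total: 512 + 640 = 1152 kbps = 1.152 Mbps.
Total bitrate: 91.342 Mbps.
File: 91.342 Mbps × 2580 s = 235662.4 Mb.
With 12% container overhead: ×1.12. → 263941.8 Mb.
At 1000 Mbps: 263941.8 / 1000 = 263.9 s ≈ 4.4 minutes.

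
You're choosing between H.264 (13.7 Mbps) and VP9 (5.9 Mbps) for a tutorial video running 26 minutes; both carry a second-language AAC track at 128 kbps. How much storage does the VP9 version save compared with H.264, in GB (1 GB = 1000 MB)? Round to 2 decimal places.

1.52 GB

26 min = 1560 s
Audio: 128 kbps = 0.128 Mbps.
H.264: 13.828 Mbps × 1560 s = 21571.7 Mb = 2.696 GB.
VP9: 6.028 Mbps × 1560 s = 9403.7 Mb = 1.175 GB.
Saving: 2.696 − 1.175 = 1.521 GB.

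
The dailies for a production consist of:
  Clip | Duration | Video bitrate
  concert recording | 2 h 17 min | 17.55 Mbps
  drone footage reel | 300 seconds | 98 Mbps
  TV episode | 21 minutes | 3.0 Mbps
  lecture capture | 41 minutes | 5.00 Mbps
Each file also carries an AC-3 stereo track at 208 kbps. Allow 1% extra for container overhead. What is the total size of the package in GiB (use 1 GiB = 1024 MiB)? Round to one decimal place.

Audio: 208 kbps = 0.208 Mbps.
concert recording: 17.758 Mbps × 8220 s × 1.01 = 147430.5 Mb
drone footage reel: 98.208 Mbps × 300 s × 1.01 = 29757.0 Mb
TV episode: 3.208 Mbps × 1260 s × 1.01 = 4082.5 Mb
lecture capture: 5.208 Mbps × 2460 s × 1.01 = 12939.8 Mb
Total: 194209.8 Mb = 24276.2 MB.
= 22.61 GiB.

22.6 GiB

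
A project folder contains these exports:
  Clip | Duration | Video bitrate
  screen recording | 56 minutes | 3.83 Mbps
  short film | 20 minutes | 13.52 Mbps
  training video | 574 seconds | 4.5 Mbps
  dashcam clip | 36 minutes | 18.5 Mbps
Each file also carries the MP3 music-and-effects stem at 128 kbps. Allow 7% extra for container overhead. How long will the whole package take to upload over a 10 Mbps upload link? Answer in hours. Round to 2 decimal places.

2.16 hours

Audio: 128 kbps = 0.128 Mbps.
screen recording: 3.958 Mbps × 3360 s × 1.07 = 14229.8 Mb
short film: 13.648 Mbps × 1200 s × 1.07 = 17524.0 Mb
training video: 4.628 Mbps × 574 s × 1.07 = 2842.4 Mb
dashcam clip: 18.628 Mbps × 2160 s × 1.07 = 43053.0 Mb
Total: 77649.3 Mb = 9706.2 MB.
At 10 Mbps: 77649.3 / 10 = 7765 s ≈ 2.16 hours.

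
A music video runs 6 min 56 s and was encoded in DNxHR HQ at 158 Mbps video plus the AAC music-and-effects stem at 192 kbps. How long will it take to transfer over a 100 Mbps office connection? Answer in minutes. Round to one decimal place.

6 min 56 s = 416 s
Audio: 192 kbps = 0.192 Mbps.
Total bitrate: 158.192 Mbps.
File: 158.192 Mbps × 416 s = 65807.9 Mb.
At 100 Mbps: 65807.9 / 100 = 658.1 s ≈ 11 minutes.

11.0 minutes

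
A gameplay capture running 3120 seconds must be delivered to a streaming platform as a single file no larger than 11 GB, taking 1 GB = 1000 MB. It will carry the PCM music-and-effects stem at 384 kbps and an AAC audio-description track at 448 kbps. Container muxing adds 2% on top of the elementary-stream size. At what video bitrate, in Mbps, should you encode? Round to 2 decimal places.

26.82 Mbps

Budget: 11 GB = 88000.0 Mb.
Stream payload after overhead: 88000.0 / 1.02 = 86274.5 Mb.
Total bitrate budget: 86274.5 Mb / 3120 s = 27.652 Mbps.
Audio total: 384 + 448 = 832 kbps = 0.832 Mbps.
Video: 27.652 − 0.832 = 26.820 Mbps.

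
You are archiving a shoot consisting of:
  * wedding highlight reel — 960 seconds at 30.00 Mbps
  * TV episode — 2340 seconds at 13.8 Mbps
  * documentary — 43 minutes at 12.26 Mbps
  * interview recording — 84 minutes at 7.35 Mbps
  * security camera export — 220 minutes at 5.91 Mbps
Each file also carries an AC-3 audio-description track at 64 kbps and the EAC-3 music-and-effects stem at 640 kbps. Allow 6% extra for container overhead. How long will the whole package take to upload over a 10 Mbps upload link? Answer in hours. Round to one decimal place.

6.6 hours

Audio total: 64 + 640 = 704 kbps = 0.704 Mbps.
wedding highlight reel: 30.704 Mbps × 960 s × 1.06 = 31244.4 Mb
TV episode: 14.504 Mbps × 2340 s × 1.06 = 35975.7 Mb
documentary: 12.964 Mbps × 2580 s × 1.06 = 35453.9 Mb
interview recording: 8.054 Mbps × 5040 s × 1.06 = 43027.7 Mb
security camera export: 6.614 Mbps × 13200 s × 1.06 = 92543.1 Mb
Total: 238244.8 Mb = 29780.6 MB.
At 10 Mbps: 238244.8 / 10 = 23824 s ≈ 6.62 hours.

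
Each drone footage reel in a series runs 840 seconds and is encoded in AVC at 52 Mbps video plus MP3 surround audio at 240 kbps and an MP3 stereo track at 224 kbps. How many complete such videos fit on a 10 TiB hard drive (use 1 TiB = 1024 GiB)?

1995

Audio total: 240 + 224 = 464 kbps = 0.464 Mbps.
Total bitrate: 52.464 Mbps.
Per item: 52.464 Mbps × 840 s = 44,070 Mb = 5,509 MB.
Capacity: 10 TiB = 87,960,930 Mb; 1995.95 items → 1995 complete.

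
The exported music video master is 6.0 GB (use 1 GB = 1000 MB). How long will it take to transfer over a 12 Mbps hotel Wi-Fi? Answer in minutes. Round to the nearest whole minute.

67 minutes

File: 6.0 GB = 48000.0 Mb.
At 12 Mbps: 48000.0 / 12 = 4000.0 s ≈ 66.7 minutes.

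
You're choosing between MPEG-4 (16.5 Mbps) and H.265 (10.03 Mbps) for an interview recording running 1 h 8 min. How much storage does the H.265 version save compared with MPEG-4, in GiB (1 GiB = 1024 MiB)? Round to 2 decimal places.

1 h 8 min = 68 min = 4080 s
MPEG-4: 16.500 Mbps × 4080 s = 67320.0 Mb = 7.837 GiB.
H.265: 10.030 Mbps × 4080 s = 40922.4 Mb = 4.764 GiB.
Saving: 7.837 − 4.764 = 3.073 GiB.

3.07 GiB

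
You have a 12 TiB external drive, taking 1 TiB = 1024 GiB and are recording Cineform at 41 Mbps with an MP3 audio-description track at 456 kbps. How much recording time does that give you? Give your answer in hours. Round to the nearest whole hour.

707 hours

Audio: 456 kbps = 0.456 Mbps.
Total bitrate: 41 + 0.456 = 41.456 Mbps.
Capacity: 12 TiB = 105,553,116 Mb.
Recording time: 105,553,116 / 41.456 = 2,546,148 s ≈ 707 hours.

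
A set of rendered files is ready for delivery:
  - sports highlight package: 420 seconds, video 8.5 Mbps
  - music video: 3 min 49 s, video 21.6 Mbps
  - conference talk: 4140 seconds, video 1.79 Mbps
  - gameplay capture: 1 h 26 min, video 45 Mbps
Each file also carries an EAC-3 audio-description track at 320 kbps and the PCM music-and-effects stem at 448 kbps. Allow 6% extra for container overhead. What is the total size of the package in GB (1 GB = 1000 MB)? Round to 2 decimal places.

33.89 GB

Audio total: 320 + 448 = 768 kbps = 0.768 Mbps.
sports highlight package: 9.268 Mbps × 420 s × 1.06 = 4126.1 Mb
music video: 22.368 Mbps × 229 s × 1.06 = 5429.6 Mb
conference talk: 2.558 Mbps × 4140 s × 1.06 = 11225.5 Mb
gameplay capture: 45.768 Mbps × 5160 s × 1.06 = 250332.7 Mb
Total: 271113.9 Mb = 33889.2 MB.
= 33.89 GB.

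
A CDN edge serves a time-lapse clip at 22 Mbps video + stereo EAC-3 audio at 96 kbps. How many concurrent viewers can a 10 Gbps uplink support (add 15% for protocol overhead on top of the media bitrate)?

Audio: 96 kbps = 0.096 Mbps.
Per-viewer media rate: 22.096 Mbps.
On the wire with 15% overhead: 25.410 Mbps.
10 Gbps = 10,000 Mbps; 10,000 / 25.410 = 393.54 → 393 viewers.

393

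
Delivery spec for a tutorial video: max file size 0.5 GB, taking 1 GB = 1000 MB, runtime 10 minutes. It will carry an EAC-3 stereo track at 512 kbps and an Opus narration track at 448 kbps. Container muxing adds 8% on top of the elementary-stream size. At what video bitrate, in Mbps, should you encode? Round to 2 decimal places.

Budget: 0.5 GB = 4000.0 Mb.
Stream payload after overhead: 4000.0 / 1.08 = 3703.7 Mb.
10 min = 600 s
Total bitrate budget: 3703.7 Mb / 600 s = 6.173 Mbps.
Audio total: 512 + 448 = 960 kbps = 0.960 Mbps.
Video: 6.173 − 0.960 = 5.213 Mbps.

5.21 Mbps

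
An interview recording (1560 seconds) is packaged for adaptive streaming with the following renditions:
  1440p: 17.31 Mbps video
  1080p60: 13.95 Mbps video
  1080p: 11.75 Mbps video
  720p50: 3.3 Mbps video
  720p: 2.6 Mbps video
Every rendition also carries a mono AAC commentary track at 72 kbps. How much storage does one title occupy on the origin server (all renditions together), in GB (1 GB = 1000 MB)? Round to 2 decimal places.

9.61 GB

Audio: 72 kbps = 0.072 Mbps.
Sum of rendition bitrates: (17.31+0.072) + (13.95+0.072) + (11.75+0.072) + (3.3+0.072) + (2.6+0.072) = 49.270 Mbps.
× 1560 s = 76,861 Mb = 9,608 MB = 9.608 GB.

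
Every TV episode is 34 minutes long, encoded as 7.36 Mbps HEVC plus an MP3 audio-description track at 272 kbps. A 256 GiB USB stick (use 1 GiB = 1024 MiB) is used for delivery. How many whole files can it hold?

34 min = 2040 s
Audio: 272 kbps = 0.272 Mbps.
Total bitrate: 7.632 Mbps.
Per item: 7.632 Mbps × 2040 s = 15,569 Mb = 1,946 MB.
Capacity: 256 GiB = 2,199,023 Mb; 141.24 items → 141 complete.

141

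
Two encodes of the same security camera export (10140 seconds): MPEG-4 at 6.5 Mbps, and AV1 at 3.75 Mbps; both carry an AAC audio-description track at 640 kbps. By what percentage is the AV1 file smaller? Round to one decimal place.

Audio: 640 kbps = 0.640 Mbps.
MPEG-4: 7.140 Mbps × 10140 s = 72399.6 Mb = 8.428 GiB.
AV1: 4.390 Mbps × 10140 s = 44514.6 Mb = 5.182 GiB.
Reduction: (1 − 5.182/8.428) × 100 = 38.52%.

38.5%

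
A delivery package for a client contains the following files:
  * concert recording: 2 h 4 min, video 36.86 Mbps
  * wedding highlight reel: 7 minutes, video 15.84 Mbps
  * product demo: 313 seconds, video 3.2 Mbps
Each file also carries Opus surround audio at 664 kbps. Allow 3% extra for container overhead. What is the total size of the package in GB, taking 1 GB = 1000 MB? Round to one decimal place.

Audio: 664 kbps = 0.664 Mbps.
concert recording: 37.524 Mbps × 7440 s × 1.03 = 287553.9 Mb
wedding highlight reel: 16.504 Mbps × 420 s × 1.03 = 7139.6 Mb
product demo: 3.864 Mbps × 313 s × 1.03 = 1245.7 Mb
Total: 295939.3 Mb = 36992.4 MB.
= 36.99 GB.

37.0 GB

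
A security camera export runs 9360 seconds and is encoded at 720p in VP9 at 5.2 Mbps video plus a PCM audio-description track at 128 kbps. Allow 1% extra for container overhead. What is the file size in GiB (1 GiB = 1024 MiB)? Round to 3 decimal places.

Audio: 128 kbps = 0.128 Mbps.
Total bitrate: 5.2 + 0.128 = 5.328 Mbps.
Stream data: 5.328 Mbps × 9360 s = 49870.1 Mb.
With 1% container overhead: ×1.01.
50,369 Mb = 6,296,097,600 bytes ÷ 1,073,741,824 = 5.864 GiB.

5.864 GiB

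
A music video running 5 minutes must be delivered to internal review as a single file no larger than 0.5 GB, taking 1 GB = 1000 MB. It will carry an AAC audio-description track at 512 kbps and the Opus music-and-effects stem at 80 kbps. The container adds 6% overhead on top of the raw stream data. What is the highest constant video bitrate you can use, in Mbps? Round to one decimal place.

12.0 Mbps

Budget: 0.5 GB = 4000.0 Mb.
Stream payload after overhead: 4000.0 / 1.06 = 3773.6 Mb.
5 min = 300 s
Total bitrate budget: 3773.6 Mb / 300 s = 12.579 Mbps.
Audio total: 512 + 80 = 592 kbps = 0.592 Mbps.
Video: 12.579 − 0.592 = 11.987 Mbps.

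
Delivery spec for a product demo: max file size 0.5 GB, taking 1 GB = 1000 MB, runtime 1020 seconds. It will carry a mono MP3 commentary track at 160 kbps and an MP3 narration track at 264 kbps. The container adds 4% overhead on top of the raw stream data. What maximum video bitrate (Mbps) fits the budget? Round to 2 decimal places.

3.35 Mbps

Budget: 0.5 GB = 4000.0 Mb.
Stream payload after overhead: 4000.0 / 1.04 = 3846.2 Mb.
Total bitrate budget: 3846.2 Mb / 1020 s = 3.771 Mbps.
Audio total: 160 + 264 = 424 kbps = 0.424 Mbps.
Video: 3.771 − 0.424 = 3.347 Mbps.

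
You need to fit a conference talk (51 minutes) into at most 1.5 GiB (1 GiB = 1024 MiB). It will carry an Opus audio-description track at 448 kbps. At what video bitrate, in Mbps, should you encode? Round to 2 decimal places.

3.76 Mbps

Budget: 1.5 GiB = 12884.9 Mb.
51 min = 3060 s
Total bitrate budget: 12884.9 Mb / 3060 s = 4.211 Mbps.
Audio: 448 kbps = 0.448 Mbps.
Video: 4.211 − 0.448 = 3.763 Mbps.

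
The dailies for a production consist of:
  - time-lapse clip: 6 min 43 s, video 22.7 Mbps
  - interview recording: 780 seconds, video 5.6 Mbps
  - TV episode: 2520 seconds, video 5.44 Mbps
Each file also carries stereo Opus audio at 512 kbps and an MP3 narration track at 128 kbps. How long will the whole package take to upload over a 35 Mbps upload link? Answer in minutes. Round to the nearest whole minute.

14 minutes

Audio total: 512 + 128 = 640 kbps = 0.640 Mbps.
time-lapse clip: 23.340 Mbps × 403 s = 9406.0 Mb
interview recording: 6.240 Mbps × 780 s = 4867.2 Mb
TV episode: 6.080 Mbps × 2520 s = 15321.6 Mb
Total: 29594.8 Mb = 3699.4 MB.
At 35 Mbps: 29594.8 / 35 = 846 s ≈ 14.1 minutes.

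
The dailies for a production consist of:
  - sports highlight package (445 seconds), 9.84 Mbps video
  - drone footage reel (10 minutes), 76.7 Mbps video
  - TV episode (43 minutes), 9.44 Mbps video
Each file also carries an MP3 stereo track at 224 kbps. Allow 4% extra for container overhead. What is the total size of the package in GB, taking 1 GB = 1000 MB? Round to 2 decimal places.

9.82 GB

Audio: 224 kbps = 0.224 Mbps.
sports highlight package: 10.064 Mbps × 445 s × 1.04 = 4657.6 Mb
drone footage reel: 76.924 Mbps × 600 s × 1.04 = 48000.6 Mb
TV episode: 9.664 Mbps × 2580 s × 1.04 = 25930.4 Mb
Total: 78588.6 Mb = 9823.6 MB.
= 9.824 GB.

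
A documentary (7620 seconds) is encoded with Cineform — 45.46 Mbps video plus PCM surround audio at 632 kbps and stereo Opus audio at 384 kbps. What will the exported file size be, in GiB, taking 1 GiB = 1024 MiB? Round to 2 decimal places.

Audio total: 632 + 384 = 1016 kbps = 1.016 Mbps.
Total bitrate: 45.46 + 1.016 = 46.476 Mbps.
Stream data: 46.476 Mbps × 7620 s = 354147.1 Mb.
354,147 Mb = 44,268,390,000 bytes ÷ 1,073,741,824 = 41.23 GiB.

41.23 GiB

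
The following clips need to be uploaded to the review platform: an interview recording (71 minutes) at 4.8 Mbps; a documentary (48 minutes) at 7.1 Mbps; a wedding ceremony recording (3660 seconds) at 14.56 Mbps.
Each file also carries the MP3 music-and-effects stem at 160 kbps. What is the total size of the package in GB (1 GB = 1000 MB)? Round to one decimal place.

Audio: 160 kbps = 0.160 Mbps.
interview recording: 4.960 Mbps × 4260 s = 21129.6 Mb
documentary: 7.260 Mbps × 2880 s = 20908.8 Mb
wedding ceremony recording: 14.720 Mbps × 3660 s = 53875.2 Mb
Total: 95913.6 Mb = 11989.2 MB.
= 11.99 GB.

12.0 GB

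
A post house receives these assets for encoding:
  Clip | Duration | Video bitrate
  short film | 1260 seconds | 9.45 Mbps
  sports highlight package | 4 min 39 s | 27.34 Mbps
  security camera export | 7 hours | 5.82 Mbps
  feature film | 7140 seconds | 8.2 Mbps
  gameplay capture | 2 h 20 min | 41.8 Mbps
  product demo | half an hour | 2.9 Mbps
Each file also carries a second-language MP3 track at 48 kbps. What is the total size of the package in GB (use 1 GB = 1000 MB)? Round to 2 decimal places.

Audio: 48 kbps = 0.048 Mbps.
short film: 9.498 Mbps × 1260 s = 11967.5 Mb
sports highlight package: 27.388 Mbps × 279 s = 7641.3 Mb
security camera export: 5.868 Mbps × 25200 s = 147873.6 Mb
feature film: 8.248 Mbps × 7140 s = 58890.7 Mb
gameplay capture: 41.848 Mbps × 8400 s = 351523.2 Mb
product demo: 2.948 Mbps × 1800 s = 5306.4 Mb
Total: 583202.7 Mb = 72900.3 MB.
= 72.90 GB.

72.90 GB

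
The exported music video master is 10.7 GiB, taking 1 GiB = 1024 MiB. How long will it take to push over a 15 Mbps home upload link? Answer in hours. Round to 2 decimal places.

File: 10.7 GiB = 91912.3 Mb.
At 15 Mbps: 91912.3 / 15 = 6127.5 s ≈ 1.7 hours.

1.70 hours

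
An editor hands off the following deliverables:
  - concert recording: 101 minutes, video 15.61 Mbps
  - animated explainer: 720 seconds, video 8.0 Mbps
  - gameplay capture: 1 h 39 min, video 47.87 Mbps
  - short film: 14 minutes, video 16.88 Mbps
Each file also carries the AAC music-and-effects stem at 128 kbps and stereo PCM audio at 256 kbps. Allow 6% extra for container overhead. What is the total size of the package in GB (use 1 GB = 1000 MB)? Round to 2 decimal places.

53.54 GB

Audio total: 128 + 256 = 384 kbps = 0.384 Mbps.
concert recording: 15.994 Mbps × 6060 s × 1.06 = 102739.1 Mb
animated explainer: 8.384 Mbps × 720 s × 1.06 = 6398.7 Mb
gameplay capture: 48.254 Mbps × 5940 s × 1.06 = 303826.5 Mb
short film: 17.264 Mbps × 840 s × 1.06 = 15371.9 Mb
Total: 428336.1 Mb = 53542.0 MB.
= 53.54 GB.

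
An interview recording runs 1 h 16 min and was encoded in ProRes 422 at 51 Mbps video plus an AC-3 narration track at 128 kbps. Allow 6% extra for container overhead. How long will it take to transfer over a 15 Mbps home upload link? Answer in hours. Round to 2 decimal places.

4.58 hours

1 h 16 min = 76 min = 4560 s
Audio: 128 kbps = 0.128 Mbps.
Total bitrate: 51.128 Mbps.
File: 51.128 Mbps × 4560 s = 233143.7 Mb.
With 6% container overhead: ×1.06. → 247132.3 Mb.
At 15 Mbps: 247132.3 / 15 = 16475.5 s ≈ 4.58 hours.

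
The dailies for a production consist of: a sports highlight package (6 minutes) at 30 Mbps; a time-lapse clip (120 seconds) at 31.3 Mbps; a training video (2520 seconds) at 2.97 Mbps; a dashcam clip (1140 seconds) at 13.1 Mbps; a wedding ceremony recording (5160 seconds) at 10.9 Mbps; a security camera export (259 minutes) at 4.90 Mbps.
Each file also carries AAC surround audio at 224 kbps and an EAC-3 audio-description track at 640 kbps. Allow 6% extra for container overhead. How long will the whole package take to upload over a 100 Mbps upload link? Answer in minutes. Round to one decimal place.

Audio total: 224 + 640 = 864 kbps = 0.864 Mbps.
sports highlight package: 30.864 Mbps × 360 s × 1.06 = 11777.7 Mb
time-lapse clip: 32.164 Mbps × 120 s × 1.06 = 4091.3 Mb
training video: 3.834 Mbps × 2520 s × 1.06 = 10241.4 Mb
dashcam clip: 13.964 Mbps × 1140 s × 1.06 = 16874.1 Mb
wedding ceremony recording: 11.764 Mbps × 5160 s × 1.06 = 64344.4 Mb
security camera export: 5.764 Mbps × 15540 s × 1.06 = 94946.9 Mb
Total: 202275.7 Mb = 25284.5 MB.
At 100 Mbps: 202275.7 / 100 = 2023 s ≈ 33.7 minutes.

33.7 minutes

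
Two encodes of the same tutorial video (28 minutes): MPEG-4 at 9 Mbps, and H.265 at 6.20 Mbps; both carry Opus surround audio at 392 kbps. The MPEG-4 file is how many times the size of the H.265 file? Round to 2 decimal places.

1.42

28 min = 1680 s
Audio: 392 kbps = 0.392 Mbps.
MPEG-4: 9.392 Mbps × 1680 s = 15778.6 Mb = 1.972 GB.
H.265: 6.592 Mbps × 1680 s = 11074.6 Mb = 1.384 GB.
Ratio: 1.972 / 1.384 = 1.425.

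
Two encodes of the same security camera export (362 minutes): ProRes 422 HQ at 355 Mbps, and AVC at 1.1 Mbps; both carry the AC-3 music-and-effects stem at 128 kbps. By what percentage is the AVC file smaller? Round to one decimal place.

362 min = 21720 s
Audio: 128 kbps = 0.128 Mbps.
ProRes 422 HQ: 355.128 Mbps × 21720 s = 7713380.2 Mb = 897.956 GiB.
AVC: 1.228 Mbps × 21720 s = 26672.2 Mb = 3.105 GiB.
Reduction: (1 − 3.105/897.956) × 100 = 99.65%.

99.7%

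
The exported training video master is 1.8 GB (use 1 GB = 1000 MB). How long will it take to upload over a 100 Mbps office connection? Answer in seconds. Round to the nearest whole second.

144 seconds

File: 1.8 GB = 14400.0 Mb.
At 100 Mbps: 14400.0 / 100 = 144.0 s ≈ 144 seconds.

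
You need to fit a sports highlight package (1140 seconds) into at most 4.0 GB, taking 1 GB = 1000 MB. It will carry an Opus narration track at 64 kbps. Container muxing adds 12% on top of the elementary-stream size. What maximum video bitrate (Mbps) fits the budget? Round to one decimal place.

25.0 Mbps

Budget: 4.0 GB = 32000.0 Mb.
Stream payload after overhead: 32000.0 / 1.12 = 28571.4 Mb.
Total bitrate budget: 28571.4 Mb / 1140 s = 25.063 Mbps.
Audio: 64 kbps = 0.064 Mbps.
Video: 25.063 − 0.064 = 24.999 Mbps.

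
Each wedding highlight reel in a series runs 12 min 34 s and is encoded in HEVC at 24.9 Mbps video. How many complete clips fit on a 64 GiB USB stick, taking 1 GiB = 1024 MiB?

29

12 min 34 s = 754 s
Per item: 24.900 Mbps × 754 s = 18,775 Mb = 2,347 MB.
Capacity: 64 GiB = 549,756 Mb; 29.28 items → 29 complete.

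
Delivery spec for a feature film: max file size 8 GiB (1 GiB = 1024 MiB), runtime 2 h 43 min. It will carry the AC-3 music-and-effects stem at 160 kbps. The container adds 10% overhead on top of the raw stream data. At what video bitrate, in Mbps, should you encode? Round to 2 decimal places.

Budget: 8 GiB = 68719.5 Mb.
Stream payload after overhead: 68719.5 / 1.10 = 62472.3 Mb.
2 h 43 min = 163 min = 9780 s
Total bitrate budget: 62472.3 Mb / 9780 s = 6.388 Mbps.
Audio: 160 kbps = 0.160 Mbps.
Video: 6.388 − 0.160 = 6.228 Mbps.

6.23 Mbps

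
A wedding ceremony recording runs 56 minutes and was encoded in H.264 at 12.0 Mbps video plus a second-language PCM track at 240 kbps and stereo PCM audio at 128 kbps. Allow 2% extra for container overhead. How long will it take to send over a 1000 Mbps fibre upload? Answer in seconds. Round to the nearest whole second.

42 seconds

56 min = 3360 s
Audio total: 240 + 128 = 368 kbps = 0.368 Mbps.
Total bitrate: 12.368 Mbps.
File: 12.368 Mbps × 3360 s = 41556.5 Mb.
With 2% container overhead: ×1.02. → 42387.6 Mb.
At 1000 Mbps: 42387.6 / 1000 = 42.4 s ≈ 42.4 seconds.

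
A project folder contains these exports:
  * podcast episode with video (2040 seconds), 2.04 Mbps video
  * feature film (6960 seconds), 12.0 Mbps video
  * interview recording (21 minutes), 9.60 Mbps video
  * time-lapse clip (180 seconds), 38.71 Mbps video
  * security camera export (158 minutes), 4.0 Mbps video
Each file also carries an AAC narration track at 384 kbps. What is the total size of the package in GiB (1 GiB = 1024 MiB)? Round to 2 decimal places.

Audio: 384 kbps = 0.384 Mbps.
podcast episode with video: 2.424 Mbps × 2040 s = 4945.0 Mb
feature film: 12.384 Mbps × 6960 s = 86192.6 Mb
interview recording: 9.984 Mbps × 1260 s = 12579.8 Mb
time-lapse clip: 39.094 Mbps × 180 s = 7036.9 Mb
security camera export: 4.384 Mbps × 9480 s = 41560.3 Mb
Total: 152314.7 Mb = 19039.3 MB.
= 17.73 GiB.

17.73 GiB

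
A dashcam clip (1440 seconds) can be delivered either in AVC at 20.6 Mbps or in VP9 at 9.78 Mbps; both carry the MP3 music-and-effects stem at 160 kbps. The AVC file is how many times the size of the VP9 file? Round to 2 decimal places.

2.09

Audio: 160 kbps = 0.160 Mbps.
AVC: 20.760 Mbps × 1440 s = 29894.4 Mb = 3.737 GB.
VP9: 9.940 Mbps × 1440 s = 14313.6 Mb = 1.789 GB.
Ratio: 3.737 / 1.789 = 2.089.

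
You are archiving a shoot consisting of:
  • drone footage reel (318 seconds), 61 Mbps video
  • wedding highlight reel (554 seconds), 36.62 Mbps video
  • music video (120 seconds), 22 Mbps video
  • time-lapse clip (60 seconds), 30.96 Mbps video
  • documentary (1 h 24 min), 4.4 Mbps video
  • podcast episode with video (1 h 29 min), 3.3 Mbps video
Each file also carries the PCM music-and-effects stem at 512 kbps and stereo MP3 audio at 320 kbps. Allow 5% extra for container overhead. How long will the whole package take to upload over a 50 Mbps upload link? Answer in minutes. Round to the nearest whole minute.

33 minutes

Audio total: 512 + 320 = 832 kbps = 0.832 Mbps.
drone footage reel: 61.832 Mbps × 318 s × 1.05 = 20645.7 Mb
wedding highlight reel: 37.452 Mbps × 554 s × 1.05 = 21785.8 Mb
music video: 22.832 Mbps × 120 s × 1.05 = 2876.8 Mb
time-lapse clip: 31.792 Mbps × 60 s × 1.05 = 2002.9 Mb
documentary: 5.232 Mbps × 5040 s × 1.05 = 27687.7 Mb
podcast episode with video: 4.132 Mbps × 5340 s × 1.05 = 23168.1 Mb
Total: 98167.1 Mb = 12270.9 MB.
At 50 Mbps: 98167.1 / 50 = 1963 s ≈ 32.7 minutes.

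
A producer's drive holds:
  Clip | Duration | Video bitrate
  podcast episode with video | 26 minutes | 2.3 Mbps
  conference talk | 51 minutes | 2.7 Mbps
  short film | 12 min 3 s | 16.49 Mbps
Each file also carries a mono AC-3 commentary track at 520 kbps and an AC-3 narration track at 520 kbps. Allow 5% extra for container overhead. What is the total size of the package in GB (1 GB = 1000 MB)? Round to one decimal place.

Audio total: 520 + 520 = 1040 kbps = 1.040 Mbps.
podcast episode with video: 3.340 Mbps × 1560 s × 1.05 = 5470.9 Mb
conference talk: 3.740 Mbps × 3060 s × 1.05 = 12016.6 Mb
short film: 17.530 Mbps × 723 s × 1.05 = 13307.9 Mb
Total: 30795.4 Mb = 3849.4 MB.
= 3.849 GB.

3.8 GB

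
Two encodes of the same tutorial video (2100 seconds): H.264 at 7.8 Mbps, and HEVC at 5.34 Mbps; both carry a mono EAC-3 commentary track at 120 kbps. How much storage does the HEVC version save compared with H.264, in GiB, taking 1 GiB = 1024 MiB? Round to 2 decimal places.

0.60 GiB

Audio: 120 kbps = 0.120 Mbps.
H.264: 7.920 Mbps × 2100 s = 16632.0 Mb = 1.936 GiB.
HEVC: 5.460 Mbps × 2100 s = 11466.0 Mb = 1.335 GiB.
Saving: 1.936 − 1.335 = 0.601 GiB.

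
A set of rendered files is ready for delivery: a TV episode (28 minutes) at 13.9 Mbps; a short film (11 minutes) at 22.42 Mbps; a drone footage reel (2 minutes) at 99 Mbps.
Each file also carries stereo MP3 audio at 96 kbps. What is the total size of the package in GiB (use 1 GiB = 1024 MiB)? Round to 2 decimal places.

Audio: 96 kbps = 0.096 Mbps.
TV episode: 13.996 Mbps × 1680 s = 23513.3 Mb
short film: 22.516 Mbps × 660 s = 14860.6 Mb
drone footage reel: 99.096 Mbps × 120 s = 11891.5 Mb
Total: 50265.4 Mb = 6283.2 MB.
= 5.852 GiB.

5.85 GiB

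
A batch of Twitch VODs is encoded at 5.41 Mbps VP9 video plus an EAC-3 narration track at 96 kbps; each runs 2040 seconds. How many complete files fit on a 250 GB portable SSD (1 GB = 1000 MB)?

Audio: 96 kbps = 0.096 Mbps.
Total bitrate: 5.506 Mbps.
Per item: 5.506 Mbps × 2040 s = 11,232 Mb = 1,404 MB.
Capacity: 250 GB = 2,000,000 Mb; 178.06 items → 178 complete.

178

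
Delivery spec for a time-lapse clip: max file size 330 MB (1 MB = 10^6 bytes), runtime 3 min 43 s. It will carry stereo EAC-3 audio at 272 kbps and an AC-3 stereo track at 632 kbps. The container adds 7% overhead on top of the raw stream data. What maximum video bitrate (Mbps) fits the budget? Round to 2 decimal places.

Budget: 330 MB = 2640.0 Mb.
Stream payload after overhead: 2640.0 / 1.07 = 2467.3 Mb.
3 min 43 s = 223 s
Total bitrate budget: 2467.3 Mb / 223 s = 11.064 Mbps.
Audio total: 272 + 632 = 904 kbps = 0.904 Mbps.
Video: 11.064 − 0.904 = 10.160 Mbps.

10.16 Mbps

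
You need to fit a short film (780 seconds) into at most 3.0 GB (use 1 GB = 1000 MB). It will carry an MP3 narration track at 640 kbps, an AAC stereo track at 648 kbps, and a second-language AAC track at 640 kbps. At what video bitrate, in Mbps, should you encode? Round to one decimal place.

Budget: 3.0 GB = 24000.0 Mb.
Total bitrate budget: 24000.0 Mb / 780 s = 30.769 Mbps.
Audio total: 640 + 648 + 640 = 1928 kbps = 1.928 Mbps.
Video: 30.769 − 1.928 = 28.841 Mbps.

28.8 Mbps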